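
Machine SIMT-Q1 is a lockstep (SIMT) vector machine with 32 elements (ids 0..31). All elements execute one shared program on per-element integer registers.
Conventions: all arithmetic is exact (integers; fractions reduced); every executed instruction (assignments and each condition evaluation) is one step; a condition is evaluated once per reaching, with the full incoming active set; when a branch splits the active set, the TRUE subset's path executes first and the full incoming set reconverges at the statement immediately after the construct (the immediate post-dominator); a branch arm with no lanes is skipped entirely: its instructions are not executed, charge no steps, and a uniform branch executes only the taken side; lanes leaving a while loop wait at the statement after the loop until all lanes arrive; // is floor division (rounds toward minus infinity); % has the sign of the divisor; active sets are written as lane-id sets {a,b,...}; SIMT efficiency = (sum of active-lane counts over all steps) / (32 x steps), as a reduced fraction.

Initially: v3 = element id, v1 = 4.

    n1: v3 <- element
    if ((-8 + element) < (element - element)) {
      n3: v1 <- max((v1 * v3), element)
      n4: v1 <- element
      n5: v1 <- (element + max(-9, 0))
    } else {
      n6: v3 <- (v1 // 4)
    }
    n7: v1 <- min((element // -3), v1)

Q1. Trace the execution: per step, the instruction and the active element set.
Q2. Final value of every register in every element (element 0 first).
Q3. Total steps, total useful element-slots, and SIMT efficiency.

step 0: v3 <- element                {0,1,2,3,4,5,6,7,8,9,10,11,12,13,14,15,16,17,18,19,20,21,22,23,24,25,26,27,28,29,30,31}
step 1: eval ((-8 + element) < (element - element)) {0,1,2,3,4,5,6,7,8,9,10,11,12,13,14,15,16,17,18,19,20,21,22,23,24,25,26,27,28,29,30,31}
step 2: v1 <- max((v1 * v3), element) {0,1,2,3,4,5,6,7}
step 3: v1 <- element                {0,1,2,3,4,5,6,7}
step 4: v1 <- (element + max(-9, 0)) {0,1,2,3,4,5,6,7}
step 5: v3 <- (v1 // 4)              {8,9,10,11,12,13,14,15,16,17,18,19,20,21,22,23,24,25,26,27,28,29,30,31}
step 6: v1 <- min((element // -3), v1) {0,1,2,3,4,5,6,7,8,9,10,11,12,13,14,15,16,17,18,19,20,21,22,23,24,25,26,27,28,29,30,31}

Answer: 7 steps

v3: 0,1,2,3,4,5,6,7,1,1,1,1,1,1,1,1,1,1,1,1,1,1,1,1,1,1,1,1,1,1,1,1
v1: 0,-1,-1,-1,-2,-2,-2,-3,-3,-3,-4,-4,-4,-5,-5,-5,-6,-6,-6,-7,-7,-7,-8,-8,-8,-9,-9,-9,-10,-10,-10,-11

steps = 7; useful = 144; efficiency = 144/224 = 9/14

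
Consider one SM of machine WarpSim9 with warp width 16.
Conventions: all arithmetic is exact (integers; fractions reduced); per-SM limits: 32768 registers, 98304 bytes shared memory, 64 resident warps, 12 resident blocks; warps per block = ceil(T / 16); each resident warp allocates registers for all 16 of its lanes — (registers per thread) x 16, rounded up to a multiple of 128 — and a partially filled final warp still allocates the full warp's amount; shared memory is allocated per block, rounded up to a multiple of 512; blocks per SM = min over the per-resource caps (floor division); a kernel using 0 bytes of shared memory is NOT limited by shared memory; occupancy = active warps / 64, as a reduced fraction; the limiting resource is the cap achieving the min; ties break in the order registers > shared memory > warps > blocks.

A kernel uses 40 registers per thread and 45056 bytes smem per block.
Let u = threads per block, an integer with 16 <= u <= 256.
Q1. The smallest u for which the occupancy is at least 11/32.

Answer: u = 161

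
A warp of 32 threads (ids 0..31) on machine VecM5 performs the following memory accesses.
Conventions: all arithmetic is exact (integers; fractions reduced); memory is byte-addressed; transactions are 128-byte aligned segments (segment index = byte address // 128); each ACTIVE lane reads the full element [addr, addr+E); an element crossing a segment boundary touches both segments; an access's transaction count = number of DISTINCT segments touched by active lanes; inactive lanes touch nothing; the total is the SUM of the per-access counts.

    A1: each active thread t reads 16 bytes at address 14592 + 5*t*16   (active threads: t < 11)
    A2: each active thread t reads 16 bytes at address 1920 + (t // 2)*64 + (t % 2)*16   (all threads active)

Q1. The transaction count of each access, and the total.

A1: 7 transactions
A2: 8 transactions

Answer: 7,8; total 15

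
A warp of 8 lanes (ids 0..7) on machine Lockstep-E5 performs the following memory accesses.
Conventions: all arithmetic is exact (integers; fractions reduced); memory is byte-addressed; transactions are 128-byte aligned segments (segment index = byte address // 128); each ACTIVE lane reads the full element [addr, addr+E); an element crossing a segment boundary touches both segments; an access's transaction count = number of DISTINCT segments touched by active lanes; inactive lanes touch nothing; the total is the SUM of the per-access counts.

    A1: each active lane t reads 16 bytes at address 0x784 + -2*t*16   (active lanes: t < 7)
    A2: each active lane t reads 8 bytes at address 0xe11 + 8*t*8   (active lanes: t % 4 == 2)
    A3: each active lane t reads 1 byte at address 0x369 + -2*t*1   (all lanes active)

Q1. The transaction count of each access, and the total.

A1: 3 transactions
A2: 2 transactions
A3: 1 transaction

Answer: 3,2,1; total 6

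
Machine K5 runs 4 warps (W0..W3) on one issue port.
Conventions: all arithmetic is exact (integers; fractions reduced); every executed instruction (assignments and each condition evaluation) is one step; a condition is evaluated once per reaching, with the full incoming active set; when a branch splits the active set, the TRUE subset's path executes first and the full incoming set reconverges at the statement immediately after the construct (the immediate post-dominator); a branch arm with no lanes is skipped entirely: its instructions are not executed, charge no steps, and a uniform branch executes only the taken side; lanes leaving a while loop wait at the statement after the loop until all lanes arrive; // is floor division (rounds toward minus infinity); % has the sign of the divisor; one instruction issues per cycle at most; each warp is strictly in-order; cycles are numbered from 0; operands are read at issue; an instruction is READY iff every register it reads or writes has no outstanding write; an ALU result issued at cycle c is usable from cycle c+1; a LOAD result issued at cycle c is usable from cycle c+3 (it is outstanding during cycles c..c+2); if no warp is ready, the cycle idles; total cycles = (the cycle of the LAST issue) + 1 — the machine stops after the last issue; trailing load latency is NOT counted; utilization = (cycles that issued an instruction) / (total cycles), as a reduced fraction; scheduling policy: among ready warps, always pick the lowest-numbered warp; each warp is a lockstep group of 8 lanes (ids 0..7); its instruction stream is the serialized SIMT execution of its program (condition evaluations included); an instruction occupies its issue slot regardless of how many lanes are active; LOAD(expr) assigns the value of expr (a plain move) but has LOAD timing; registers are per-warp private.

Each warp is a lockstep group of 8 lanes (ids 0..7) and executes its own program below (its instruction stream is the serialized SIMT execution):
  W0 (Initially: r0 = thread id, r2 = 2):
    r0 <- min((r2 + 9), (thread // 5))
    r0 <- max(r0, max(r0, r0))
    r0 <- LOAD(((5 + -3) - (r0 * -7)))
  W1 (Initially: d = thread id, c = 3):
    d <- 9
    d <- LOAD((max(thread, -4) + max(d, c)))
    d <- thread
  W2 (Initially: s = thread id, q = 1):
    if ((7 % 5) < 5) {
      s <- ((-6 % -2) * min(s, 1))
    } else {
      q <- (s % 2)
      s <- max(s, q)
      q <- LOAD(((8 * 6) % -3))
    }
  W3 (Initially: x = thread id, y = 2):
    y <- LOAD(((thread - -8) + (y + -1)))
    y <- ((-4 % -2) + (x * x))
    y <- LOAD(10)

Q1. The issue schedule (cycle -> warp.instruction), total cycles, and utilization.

cycle 0: W0.I0
cycle 1: W0.I1
cycle 2: W0.I2
cycle 3: W1.I0
cycle 4: W1.I1
cycle 5: W2.I0
cycle 6: W2.I1
cycle 7: W1.I2
cycle 8: W3.I0
cycle 9: idle
cycle 10: idle
cycle 11: W3.I1
cycle 12: W3.I2

Answer: 13 cycles, utilization 11/13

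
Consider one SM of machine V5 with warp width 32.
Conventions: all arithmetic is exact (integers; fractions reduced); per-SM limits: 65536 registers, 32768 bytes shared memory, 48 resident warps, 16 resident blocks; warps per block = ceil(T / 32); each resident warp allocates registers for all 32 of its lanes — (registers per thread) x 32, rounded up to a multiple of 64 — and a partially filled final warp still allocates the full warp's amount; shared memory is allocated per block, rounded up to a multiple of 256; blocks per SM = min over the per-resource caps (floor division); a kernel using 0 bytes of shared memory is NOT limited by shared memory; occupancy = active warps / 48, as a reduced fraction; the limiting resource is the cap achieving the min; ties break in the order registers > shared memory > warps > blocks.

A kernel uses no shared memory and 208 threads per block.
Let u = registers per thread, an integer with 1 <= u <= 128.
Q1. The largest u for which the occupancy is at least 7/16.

Answer: u = 96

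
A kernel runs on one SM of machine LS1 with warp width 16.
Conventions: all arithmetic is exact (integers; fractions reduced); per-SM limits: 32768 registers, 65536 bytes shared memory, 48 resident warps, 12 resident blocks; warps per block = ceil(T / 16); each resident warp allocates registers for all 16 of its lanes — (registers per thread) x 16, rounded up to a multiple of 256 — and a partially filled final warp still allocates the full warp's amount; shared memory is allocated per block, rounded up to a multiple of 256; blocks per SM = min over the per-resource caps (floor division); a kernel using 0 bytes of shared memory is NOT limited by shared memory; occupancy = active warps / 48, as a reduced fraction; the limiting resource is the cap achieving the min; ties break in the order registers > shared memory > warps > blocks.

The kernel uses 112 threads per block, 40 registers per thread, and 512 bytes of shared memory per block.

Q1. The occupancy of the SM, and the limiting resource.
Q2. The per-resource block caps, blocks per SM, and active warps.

Answer: occupancy 7/8, limited by registers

registers: 6 blocks
shared memory: 128 blocks
warps: 6 blocks
blocks: 12 blocks

Answer: 6 blocks, 42 active warps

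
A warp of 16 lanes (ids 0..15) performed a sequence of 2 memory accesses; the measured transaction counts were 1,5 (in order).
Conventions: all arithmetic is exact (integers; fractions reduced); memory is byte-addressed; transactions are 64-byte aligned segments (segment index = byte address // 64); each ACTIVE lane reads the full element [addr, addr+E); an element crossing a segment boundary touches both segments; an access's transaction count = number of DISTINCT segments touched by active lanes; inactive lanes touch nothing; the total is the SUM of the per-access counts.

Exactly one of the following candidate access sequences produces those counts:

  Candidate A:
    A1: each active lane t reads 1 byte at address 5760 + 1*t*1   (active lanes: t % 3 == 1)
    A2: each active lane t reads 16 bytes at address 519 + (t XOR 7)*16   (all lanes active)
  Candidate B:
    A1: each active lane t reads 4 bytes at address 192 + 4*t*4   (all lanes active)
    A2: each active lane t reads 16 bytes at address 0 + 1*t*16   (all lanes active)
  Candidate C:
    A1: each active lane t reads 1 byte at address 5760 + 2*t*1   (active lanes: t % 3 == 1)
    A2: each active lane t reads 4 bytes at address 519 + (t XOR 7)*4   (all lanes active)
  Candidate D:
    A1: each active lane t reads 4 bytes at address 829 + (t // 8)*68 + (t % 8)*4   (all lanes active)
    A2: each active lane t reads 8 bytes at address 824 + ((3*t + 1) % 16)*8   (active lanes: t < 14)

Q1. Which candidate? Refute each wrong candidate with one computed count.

B: A1 gives 4 transactions, not 1
C: A2 gives 2 transactions, not 5
D: A1 gives 3 transactions, not 1
A: all counts match (1,5)

Answer: A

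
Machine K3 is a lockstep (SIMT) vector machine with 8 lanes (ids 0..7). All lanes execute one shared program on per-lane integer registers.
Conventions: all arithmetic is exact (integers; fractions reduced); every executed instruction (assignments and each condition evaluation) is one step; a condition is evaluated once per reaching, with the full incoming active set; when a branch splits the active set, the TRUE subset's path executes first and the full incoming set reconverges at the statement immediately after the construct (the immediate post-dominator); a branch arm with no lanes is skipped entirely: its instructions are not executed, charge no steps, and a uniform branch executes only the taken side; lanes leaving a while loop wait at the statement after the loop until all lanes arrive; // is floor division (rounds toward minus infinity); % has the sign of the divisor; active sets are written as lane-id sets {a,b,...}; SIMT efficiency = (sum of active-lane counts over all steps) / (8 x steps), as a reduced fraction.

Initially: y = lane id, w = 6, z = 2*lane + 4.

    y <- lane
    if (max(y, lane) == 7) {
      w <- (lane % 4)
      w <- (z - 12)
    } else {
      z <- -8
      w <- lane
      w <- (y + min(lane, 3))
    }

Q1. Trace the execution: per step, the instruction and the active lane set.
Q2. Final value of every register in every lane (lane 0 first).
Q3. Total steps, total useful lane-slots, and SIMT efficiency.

step 0: y <- lane                    {0,1,2,3,4,5,6,7}
step 1: eval (max(y, lane) == 7)     {0,1,2,3,4,5,6,7}
step 2: w <- (lane % 4)              {7}
step 3: w <- (z - 12)                {7}
step 4: z <- -8                      {0,1,2,3,4,5,6}
step 5: w <- lane                    {0,1,2,3,4,5,6}
step 6: w <- (y + min(lane, 3))      {0,1,2,3,4,5,6}

Answer: 7 steps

y: 0,1,2,3,4,5,6,7
w: 0,2,4,6,7,8,9,6
z: -8,-8,-8,-8,-8,-8,-8,18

steps = 7; useful = 39; efficiency = 39/56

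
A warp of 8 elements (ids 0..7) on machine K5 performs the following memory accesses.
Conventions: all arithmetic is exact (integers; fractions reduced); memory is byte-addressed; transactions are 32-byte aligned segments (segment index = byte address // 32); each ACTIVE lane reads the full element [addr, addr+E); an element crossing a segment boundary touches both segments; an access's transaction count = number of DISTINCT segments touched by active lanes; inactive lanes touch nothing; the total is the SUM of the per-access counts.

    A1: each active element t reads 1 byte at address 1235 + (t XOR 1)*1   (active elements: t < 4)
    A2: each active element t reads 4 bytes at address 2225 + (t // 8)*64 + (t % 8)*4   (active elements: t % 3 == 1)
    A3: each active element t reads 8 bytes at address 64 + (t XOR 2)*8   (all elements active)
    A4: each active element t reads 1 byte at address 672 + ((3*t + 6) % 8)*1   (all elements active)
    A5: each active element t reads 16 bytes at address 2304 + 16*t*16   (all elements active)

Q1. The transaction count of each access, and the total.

A1: 1 transaction
A2: 2 transactions
A3: 2 transactions
A4: 1 transaction
A5: 8 transactions

Answer: 1,2,2,1,8; total 14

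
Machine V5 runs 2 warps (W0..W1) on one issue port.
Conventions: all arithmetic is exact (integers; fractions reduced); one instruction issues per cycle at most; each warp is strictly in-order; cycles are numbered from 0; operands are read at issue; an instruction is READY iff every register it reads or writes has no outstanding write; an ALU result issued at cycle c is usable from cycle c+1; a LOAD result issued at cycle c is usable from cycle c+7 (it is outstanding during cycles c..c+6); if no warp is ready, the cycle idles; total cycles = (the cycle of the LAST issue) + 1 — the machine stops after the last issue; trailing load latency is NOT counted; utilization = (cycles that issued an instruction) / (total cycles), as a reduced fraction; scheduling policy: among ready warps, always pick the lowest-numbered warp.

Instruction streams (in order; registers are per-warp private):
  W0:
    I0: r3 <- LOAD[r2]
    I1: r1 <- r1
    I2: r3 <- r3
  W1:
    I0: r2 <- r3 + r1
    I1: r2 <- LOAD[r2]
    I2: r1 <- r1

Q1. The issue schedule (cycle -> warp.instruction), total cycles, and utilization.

cycle 0: W0.I0
cycle 1: W0.I1
cycle 2: W1.I0
cycle 3: W1.I1
cycle 4: W1.I2
cycle 5: idle
cycle 6: idle
cycle 7: W0.I2

Answer: 8 cycles, utilization 3/4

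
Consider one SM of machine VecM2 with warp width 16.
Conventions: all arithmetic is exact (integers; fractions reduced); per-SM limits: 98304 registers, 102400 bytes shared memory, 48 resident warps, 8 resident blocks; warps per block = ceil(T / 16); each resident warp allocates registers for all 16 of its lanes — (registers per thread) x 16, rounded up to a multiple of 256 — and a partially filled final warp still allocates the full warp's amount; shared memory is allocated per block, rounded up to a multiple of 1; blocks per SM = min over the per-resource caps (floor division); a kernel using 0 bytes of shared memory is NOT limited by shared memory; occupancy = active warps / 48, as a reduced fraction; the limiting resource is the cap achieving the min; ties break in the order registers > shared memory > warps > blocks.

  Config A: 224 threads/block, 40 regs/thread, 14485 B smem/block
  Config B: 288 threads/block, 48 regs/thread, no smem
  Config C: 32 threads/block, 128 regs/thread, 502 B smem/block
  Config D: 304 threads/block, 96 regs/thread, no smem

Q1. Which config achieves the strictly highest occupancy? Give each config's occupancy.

occupancies: A 7/8, B 3/4, C 1/3, D 19/24

Answer: A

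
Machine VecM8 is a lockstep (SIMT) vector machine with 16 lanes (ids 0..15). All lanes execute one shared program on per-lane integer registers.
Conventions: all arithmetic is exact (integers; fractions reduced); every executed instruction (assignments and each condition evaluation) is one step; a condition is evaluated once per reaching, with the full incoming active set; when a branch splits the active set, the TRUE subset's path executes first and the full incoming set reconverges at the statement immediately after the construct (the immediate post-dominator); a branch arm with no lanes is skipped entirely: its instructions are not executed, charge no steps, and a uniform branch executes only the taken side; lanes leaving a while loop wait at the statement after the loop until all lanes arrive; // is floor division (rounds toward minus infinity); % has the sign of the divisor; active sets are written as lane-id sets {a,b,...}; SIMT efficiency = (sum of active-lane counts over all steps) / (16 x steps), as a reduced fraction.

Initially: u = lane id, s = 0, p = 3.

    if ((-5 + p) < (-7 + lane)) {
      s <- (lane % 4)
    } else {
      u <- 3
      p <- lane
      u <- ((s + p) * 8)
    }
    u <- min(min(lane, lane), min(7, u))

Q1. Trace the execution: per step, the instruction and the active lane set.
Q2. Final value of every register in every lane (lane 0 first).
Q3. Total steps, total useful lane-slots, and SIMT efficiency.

step 0: eval ((-5 + p) < (-7 + lane)) {0,1,2,3,4,5,6,7,8,9,10,11,12,13,14,15}
step 1: s <- (lane % 4)              {6,7,8,9,10,11,12,13,14,15}
step 2: u <- 3                       {0,1,2,3,4,5}
step 3: p <- lane                    {0,1,2,3,4,5}
step 4: u <- ((s + p) * 8)           {0,1,2,3,4,5}
step 5: u <- min(min(lane, lane), min(7, u)) {0,1,2,3,4,5,6,7,8,9,10,11,12,13,14,15}

Answer: 6 steps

u: 0,1,2,3,4,5,6,7,7,7,7,7,7,7,7,7
s: 0,0,0,0,0,0,2,3,0,1,2,3,0,1,2,3
p: 0,1,2,3,4,5,3,3,3,3,3,3,3,3,3,3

steps = 6; useful = 60; efficiency = 60/96 = 5/8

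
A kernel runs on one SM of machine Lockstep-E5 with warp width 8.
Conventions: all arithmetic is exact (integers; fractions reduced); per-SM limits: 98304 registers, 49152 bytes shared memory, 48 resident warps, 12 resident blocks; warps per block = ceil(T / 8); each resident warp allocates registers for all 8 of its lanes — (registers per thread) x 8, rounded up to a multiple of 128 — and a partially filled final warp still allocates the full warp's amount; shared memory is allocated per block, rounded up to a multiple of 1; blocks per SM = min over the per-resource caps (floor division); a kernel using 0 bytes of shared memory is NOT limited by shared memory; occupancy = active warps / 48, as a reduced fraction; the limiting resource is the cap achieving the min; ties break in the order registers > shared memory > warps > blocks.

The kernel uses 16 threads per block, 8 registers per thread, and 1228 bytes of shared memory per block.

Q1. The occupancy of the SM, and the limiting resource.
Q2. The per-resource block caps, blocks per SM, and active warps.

Answer: occupancy 1/2, limited by blocks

registers: 384 blocks
shared memory: 40 blocks
warps: 24 blocks
blocks: 12 blocks

Answer: 12 blocks, 24 active warps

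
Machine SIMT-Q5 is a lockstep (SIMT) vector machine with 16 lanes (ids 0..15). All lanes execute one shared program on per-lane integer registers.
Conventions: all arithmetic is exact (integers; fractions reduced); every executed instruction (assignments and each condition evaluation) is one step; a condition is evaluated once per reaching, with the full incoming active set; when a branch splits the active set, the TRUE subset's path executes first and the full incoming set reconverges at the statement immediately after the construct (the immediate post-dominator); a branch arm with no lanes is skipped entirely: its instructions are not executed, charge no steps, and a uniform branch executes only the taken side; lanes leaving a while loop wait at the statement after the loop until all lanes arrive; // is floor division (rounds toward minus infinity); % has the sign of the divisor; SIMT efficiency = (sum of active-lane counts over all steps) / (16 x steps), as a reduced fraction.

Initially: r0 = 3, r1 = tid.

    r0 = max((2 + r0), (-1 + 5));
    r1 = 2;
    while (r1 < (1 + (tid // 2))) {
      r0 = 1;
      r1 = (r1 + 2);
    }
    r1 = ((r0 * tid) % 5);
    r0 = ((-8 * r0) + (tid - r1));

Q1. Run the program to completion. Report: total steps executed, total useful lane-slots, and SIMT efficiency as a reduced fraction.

Answer: 14 steps, 152 useful, 19/28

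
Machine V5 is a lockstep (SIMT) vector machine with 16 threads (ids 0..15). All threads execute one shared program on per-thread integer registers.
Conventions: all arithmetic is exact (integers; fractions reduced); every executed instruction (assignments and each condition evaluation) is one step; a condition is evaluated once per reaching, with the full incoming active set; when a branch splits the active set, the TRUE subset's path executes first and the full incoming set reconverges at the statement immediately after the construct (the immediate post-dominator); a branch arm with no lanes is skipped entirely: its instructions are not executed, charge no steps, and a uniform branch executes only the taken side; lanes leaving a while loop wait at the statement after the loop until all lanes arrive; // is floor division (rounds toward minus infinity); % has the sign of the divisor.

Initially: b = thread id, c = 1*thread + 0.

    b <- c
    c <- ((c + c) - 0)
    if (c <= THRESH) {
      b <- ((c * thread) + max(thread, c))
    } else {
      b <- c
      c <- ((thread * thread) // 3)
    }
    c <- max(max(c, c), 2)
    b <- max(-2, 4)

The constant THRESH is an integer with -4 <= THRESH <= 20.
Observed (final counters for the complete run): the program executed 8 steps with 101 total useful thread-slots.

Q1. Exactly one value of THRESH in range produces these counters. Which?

Answer: THRESH = 20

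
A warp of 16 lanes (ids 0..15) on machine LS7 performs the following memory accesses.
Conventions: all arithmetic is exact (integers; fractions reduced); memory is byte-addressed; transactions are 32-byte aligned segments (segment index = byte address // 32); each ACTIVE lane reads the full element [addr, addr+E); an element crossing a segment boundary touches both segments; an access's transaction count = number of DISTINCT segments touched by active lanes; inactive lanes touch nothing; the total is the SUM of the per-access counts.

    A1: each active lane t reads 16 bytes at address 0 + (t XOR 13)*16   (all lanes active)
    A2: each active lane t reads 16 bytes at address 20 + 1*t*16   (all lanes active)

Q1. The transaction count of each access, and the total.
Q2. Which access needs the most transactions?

A1: 8 transactions
A2: 9 transactions

Answer: 8,9; total 17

Answer: A2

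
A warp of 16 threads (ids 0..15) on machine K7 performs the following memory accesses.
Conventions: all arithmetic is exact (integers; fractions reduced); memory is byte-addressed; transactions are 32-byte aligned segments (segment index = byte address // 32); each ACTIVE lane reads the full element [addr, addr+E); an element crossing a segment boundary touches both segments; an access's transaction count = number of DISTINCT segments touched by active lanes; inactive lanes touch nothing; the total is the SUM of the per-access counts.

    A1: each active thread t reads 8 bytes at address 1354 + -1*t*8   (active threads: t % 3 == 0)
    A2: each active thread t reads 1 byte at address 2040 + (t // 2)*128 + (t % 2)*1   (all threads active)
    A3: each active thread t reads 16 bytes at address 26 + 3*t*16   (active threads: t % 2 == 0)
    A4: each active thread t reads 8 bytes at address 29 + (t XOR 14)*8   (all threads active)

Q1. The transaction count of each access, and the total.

A1: 5 transactions
A2: 8 transactions
A3: 16 transactions
A4: 5 transactions

Answer: 5,8,16,5; total 34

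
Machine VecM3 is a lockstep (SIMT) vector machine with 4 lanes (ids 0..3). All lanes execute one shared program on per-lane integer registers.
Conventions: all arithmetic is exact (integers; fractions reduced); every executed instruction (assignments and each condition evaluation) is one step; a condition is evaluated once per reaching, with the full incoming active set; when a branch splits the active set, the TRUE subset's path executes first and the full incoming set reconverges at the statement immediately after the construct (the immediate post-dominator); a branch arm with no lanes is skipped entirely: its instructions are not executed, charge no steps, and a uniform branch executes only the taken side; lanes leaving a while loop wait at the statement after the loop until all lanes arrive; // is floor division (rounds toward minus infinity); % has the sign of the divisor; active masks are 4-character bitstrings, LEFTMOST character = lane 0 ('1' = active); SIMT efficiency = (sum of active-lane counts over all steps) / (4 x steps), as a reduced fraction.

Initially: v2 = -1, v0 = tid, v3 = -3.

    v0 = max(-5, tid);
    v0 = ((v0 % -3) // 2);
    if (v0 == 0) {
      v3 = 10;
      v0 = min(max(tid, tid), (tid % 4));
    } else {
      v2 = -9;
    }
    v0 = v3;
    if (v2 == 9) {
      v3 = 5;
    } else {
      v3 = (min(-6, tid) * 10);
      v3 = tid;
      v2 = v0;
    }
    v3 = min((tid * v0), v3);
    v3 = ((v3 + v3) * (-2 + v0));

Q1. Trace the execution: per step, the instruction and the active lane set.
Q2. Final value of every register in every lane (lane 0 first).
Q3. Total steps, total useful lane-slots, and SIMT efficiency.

step 0: v0 <- max(-5, tid)           1111
step 1: v0 <- ((v0 % -3) // 2)       1111
step 2: eval (v0 == 0)               1111
step 3: v3 <- 10                     1001
step 4: v0 <- min(max(tid, tid), (tid % 4)) 1001
step 5: v2 <- -9                     0110
step 6: v0 <- v3                     1111
step 7: eval (v2 == 9)               1111
step 8: v3 <- (min(-6, tid) * 10)    1111
step 9: v3 <- tid                    1111
step 10: v2 <- v0                     1111
step 11: v3 <- min((tid * v0), v3)    1111
step 12: v3 <- ((v3 + v3) * (-2 + v0)) 1111

Answer: 13 steps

v2: 10,-3,-3,10
v0: 10,-3,-3,10
v3: 0,30,60,48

steps = 13; useful = 46; efficiency = 46/52 = 23/26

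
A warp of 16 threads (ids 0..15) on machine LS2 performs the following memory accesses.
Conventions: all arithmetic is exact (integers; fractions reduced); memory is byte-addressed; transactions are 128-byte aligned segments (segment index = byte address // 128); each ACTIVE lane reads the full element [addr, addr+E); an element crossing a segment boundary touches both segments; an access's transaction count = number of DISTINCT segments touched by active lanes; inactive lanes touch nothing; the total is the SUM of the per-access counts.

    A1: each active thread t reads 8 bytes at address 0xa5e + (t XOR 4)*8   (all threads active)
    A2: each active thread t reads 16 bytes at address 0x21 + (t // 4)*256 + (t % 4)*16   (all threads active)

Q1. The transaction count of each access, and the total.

A1: 2 transactions
A2: 4 transactions

Answer: 2,4; total 6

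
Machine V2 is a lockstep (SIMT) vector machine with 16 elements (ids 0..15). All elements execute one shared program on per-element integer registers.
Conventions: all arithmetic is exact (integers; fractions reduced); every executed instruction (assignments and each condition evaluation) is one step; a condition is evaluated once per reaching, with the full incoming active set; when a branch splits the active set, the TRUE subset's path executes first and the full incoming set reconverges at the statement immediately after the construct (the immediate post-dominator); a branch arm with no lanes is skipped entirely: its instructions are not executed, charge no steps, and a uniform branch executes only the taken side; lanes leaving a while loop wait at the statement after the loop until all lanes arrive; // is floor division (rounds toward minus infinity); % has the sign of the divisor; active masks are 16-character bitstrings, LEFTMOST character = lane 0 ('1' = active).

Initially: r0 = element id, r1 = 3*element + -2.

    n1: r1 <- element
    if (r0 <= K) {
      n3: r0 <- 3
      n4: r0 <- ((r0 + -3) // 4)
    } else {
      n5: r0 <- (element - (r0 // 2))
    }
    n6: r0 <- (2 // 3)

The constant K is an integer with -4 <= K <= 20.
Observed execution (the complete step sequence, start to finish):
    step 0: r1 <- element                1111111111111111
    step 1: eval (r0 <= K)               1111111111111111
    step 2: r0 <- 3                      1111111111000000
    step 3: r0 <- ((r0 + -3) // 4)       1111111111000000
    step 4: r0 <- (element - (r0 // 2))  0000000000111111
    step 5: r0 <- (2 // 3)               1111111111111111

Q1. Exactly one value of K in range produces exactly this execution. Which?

Answer: K = 9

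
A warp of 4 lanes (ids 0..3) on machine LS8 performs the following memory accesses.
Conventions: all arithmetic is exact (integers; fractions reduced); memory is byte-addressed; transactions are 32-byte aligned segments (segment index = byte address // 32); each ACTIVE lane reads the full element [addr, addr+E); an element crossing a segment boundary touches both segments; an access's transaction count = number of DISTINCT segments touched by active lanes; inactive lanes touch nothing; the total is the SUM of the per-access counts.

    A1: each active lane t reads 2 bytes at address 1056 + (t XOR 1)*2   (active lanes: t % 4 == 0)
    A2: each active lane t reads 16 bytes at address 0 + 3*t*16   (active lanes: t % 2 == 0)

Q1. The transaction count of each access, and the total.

A1: 1 transaction
A2: 2 transactions

Answer: 1,2; total 3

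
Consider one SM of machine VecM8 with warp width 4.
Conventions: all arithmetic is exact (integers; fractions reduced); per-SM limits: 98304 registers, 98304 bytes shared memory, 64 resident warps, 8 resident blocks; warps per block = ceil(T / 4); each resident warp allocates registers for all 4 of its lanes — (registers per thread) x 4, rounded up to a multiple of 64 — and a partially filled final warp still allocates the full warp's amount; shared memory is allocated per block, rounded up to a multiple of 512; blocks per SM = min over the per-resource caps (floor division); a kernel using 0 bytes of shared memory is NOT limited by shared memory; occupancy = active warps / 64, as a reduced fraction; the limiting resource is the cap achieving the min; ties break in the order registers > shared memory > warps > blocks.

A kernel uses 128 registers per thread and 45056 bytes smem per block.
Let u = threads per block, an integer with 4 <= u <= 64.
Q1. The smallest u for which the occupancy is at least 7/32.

Answer: u = 25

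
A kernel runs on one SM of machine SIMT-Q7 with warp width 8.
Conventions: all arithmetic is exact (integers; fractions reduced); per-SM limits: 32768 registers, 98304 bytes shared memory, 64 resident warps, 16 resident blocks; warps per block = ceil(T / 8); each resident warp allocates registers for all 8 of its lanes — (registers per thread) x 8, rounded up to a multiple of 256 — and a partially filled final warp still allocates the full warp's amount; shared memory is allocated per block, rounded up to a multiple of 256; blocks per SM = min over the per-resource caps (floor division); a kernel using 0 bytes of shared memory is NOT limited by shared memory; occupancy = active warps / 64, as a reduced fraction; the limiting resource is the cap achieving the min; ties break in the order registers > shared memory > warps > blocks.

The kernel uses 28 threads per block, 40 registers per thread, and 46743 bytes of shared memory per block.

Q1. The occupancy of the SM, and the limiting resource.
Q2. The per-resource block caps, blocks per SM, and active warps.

Answer: occupancy 1/8, limited by shared memory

registers: 16 blocks
shared memory: 2 blocks
warps: 16 blocks
blocks: 16 blocks

Answer: 2 blocks, 8 active warps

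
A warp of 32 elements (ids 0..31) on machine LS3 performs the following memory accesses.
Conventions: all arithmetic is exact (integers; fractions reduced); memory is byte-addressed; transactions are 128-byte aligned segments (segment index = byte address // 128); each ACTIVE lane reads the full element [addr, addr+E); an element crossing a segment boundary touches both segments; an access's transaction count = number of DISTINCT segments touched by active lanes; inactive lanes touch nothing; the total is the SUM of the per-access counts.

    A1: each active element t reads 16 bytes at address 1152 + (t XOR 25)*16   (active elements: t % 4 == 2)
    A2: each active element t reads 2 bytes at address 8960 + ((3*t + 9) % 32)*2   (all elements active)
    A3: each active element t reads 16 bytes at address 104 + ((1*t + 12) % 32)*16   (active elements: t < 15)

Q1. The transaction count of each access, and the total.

A1: 4 transactions
A2: 1 transaction
A3: 3 transactions

Answer: 4,1,3; total 8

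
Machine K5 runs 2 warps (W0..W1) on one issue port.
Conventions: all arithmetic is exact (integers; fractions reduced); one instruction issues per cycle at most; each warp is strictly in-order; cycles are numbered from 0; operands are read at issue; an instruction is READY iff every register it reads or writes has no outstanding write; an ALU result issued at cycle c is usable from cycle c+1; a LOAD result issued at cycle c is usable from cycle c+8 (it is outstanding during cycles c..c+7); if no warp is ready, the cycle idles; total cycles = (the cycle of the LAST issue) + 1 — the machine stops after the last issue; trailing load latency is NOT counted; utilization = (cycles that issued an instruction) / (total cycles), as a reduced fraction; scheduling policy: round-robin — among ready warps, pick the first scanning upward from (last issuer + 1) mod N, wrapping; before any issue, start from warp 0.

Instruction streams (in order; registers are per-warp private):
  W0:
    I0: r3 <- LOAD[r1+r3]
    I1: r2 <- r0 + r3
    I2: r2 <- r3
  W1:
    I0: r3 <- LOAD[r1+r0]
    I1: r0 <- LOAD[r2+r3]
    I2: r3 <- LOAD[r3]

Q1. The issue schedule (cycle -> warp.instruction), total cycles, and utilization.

cycle 0: W0.I0
cycle 1: W1.I0
cycle 2: idle
cycle 3: idle
cycle 4: idle
cycle 5: idle
cycle 6: idle
cycle 7: idle
cycle 8: W0.I1
cycle 9: W1.I1
cycle 10: W0.I2
cycle 11: W1.I2

Answer: 12 cycles, utilization 1/2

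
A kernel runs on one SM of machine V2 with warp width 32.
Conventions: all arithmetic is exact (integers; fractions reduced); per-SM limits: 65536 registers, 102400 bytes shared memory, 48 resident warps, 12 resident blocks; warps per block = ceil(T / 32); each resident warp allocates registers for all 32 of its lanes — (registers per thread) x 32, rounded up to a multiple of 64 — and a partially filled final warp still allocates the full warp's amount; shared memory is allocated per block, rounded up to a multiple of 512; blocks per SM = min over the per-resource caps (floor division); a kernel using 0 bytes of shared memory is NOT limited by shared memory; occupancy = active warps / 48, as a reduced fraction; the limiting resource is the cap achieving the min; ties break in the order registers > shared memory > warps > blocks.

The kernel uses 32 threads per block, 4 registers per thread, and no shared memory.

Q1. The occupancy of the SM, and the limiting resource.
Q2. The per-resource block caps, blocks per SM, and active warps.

Answer: occupancy 1/4, limited by blocks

registers: 512 blocks
shared memory: no limit (kernel uses none)
warps: 48 blocks
blocks: 12 blocks

Answer: 12 blocks, 12 active warps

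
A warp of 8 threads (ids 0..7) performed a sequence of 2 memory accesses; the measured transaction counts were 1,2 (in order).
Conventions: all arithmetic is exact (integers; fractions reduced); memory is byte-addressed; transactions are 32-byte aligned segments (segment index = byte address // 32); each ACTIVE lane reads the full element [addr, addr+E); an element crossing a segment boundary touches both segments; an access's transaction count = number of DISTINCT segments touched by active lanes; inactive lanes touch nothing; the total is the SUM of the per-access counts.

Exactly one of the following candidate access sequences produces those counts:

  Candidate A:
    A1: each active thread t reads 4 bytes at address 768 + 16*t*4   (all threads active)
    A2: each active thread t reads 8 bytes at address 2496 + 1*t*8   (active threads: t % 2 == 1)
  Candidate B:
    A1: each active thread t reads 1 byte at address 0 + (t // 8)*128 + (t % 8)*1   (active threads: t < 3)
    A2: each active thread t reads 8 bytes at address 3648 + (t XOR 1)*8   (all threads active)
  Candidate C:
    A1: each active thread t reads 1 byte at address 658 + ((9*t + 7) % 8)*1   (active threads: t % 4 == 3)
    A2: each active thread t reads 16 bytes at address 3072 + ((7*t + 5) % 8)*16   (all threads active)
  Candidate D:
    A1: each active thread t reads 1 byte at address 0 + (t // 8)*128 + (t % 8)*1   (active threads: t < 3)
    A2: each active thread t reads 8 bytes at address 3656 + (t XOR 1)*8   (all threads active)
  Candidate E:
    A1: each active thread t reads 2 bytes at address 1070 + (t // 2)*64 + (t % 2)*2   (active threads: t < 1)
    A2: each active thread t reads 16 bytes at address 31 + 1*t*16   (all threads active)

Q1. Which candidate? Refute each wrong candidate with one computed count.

A: A1 gives 8 transactions, not 1
C: A2 gives 4 transactions, not 2
D: A2 gives 3 transactions, not 2
E: A2 gives 5 transactions, not 2
B: all counts match (1,2)

Answer: B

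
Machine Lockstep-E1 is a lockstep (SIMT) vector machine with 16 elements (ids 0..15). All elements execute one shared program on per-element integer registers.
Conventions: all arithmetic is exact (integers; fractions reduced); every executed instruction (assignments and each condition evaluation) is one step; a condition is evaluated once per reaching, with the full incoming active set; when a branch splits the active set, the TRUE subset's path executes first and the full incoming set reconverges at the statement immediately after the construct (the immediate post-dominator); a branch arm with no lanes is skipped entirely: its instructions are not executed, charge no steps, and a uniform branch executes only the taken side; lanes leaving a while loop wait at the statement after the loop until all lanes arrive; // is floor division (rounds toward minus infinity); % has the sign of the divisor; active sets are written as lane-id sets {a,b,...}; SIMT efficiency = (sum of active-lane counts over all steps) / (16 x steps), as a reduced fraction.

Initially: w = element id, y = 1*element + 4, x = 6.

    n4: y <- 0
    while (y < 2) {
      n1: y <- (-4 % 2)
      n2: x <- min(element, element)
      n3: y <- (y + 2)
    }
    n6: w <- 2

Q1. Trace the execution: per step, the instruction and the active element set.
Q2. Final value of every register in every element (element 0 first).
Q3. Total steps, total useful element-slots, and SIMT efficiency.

step 0: y <- 0                       {0,1,2,3,4,5,6,7,8,9,10,11,12,13,14,15}
step 1: eval (y < 2)                 {0,1,2,3,4,5,6,7,8,9,10,11,12,13,14,15}
step 2: y <- (-4 % 2)                {0,1,2,3,4,5,6,7,8,9,10,11,12,13,14,15}
step 3: x <- min(element, element)   {0,1,2,3,4,5,6,7,8,9,10,11,12,13,14,15}
step 4: y <- (y + 2)                 {0,1,2,3,4,5,6,7,8,9,10,11,12,13,14,15}
step 5: eval (y < 2)                 {0,1,2,3,4,5,6,7,8,9,10,11,12,13,14,15}
step 6: w <- 2                       {0,1,2,3,4,5,6,7,8,9,10,11,12,13,14,15}

Answer: 7 steps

w: 2,2,2,2,2,2,2,2,2,2,2,2,2,2,2,2
y: 2,2,2,2,2,2,2,2,2,2,2,2,2,2,2,2
x: 0,1,2,3,4,5,6,7,8,9,10,11,12,13,14,15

steps = 7; useful = 112; efficiency = 112/112 = 1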